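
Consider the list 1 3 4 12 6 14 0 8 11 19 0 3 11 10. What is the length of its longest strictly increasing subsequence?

One longest increasing subsequence is 1, 3, 4, 6, 8, 11, 19 (positions 1,2,3,5,8,9,10), of length 7; no longer one exists.

7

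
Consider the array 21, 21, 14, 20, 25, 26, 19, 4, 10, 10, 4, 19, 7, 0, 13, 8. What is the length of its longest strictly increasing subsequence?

4

One longest increasing subsequence is 14, 20, 25, 26 (positions 3,4,5,6), of length 4; no longer one exists.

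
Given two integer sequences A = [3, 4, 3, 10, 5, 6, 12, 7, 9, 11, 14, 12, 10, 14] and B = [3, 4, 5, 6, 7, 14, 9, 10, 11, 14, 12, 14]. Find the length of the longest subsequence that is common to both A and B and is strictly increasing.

9

For each value that appears in both, track the longest common increasing run ending there.
The best achievable length is 9; one witness is 3, 4, 5, 6, 7, 9, 11, 12, 14 (A-positions 1,2,5,6,8,9,10,12,14, B-positions 1,2,3,4,5,7,9,11,12).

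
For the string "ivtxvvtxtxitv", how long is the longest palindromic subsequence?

One longest palindromic subsequence is vtxtxtxtv (positions 2,3,4,7,8,9,10,12,13); it reads the same forward and backward, and the interval DP gives dp[1][13] = 9.

9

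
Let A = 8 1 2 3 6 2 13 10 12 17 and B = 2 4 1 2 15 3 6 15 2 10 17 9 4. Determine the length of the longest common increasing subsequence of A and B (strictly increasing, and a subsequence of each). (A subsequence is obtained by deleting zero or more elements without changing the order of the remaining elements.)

A longest common strictly increasing subsequence is 1, 2, 3, 6, 10, 17 (length 6); it appears in order in both A and B, and no longer such subsequence exists.

6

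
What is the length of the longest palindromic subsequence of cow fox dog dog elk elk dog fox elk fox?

Using dp[i][j] = 2 + dp[i+1][j−1] if the ends match, else max(dp[i+1][j], dp[i][j−1]):
dp[1][10] = 6. A witness is fox dog elk elk dog fox at positions 2,4,5,6,7,10.

6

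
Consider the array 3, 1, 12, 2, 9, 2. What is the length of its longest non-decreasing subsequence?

3

Let dp[i] be the longest non-decreasing subsequence ending at position i. Then dp = [1, 1, 2, 2, 3, 3].
The maximum is 3; one witness is 1, 2, 9 at positions 2,4,5.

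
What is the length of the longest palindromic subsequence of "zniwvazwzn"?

5

Using dp[i][j] = 2 + dp[i+1][j−1] if the ends match, else max(dp[i+1][j], dp[i][j−1]):
dp[1][10] = 5. A witness is nzwzn at positions 2,7,8,9,10.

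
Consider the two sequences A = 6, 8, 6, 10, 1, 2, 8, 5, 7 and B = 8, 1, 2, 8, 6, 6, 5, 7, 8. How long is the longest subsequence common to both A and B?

6

Backtracking the LCS table gives one alignment: 8 (A2,B1) → 1 (A5,B2) → 2 (A6,B3) → 8 (A7,B4) → 5 (A8,B7) → 7 (A9,B8).
So the longest common subsequence has length 6.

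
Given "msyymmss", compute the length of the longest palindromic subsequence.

Using dp[i][j] = 2 + dp[i+1][j−1] if the ends match, else max(dp[i+1][j], dp[i][j−1]):
dp[1][8] = 4. A witness is smms at positions 2,5,6,8.

4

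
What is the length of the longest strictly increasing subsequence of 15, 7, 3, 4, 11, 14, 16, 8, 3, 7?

Scanning left to right, the best length ending at each element is: 15→1, 7→1, 3→1, 4→2, 11→3, 14→4, 16→5, 8→3, 3→1, 7→3.
So the longest increasing subsequence has length 5, e.g. 3, 4, 11, 14, 16.

5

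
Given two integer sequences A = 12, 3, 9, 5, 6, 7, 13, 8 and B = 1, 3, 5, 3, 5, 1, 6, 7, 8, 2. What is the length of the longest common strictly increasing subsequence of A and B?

A longest common strictly increasing subsequence is 3, 5, 6, 7, 8 (length 5); it appears in order in both A and B, and no longer such subsequence exists.

5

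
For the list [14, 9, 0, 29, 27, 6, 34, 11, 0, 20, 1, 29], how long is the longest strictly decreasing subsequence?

4

Scanning left to right, the best length ending at each element is: 14→1, 9→2, 0→3, 29→1, 27→2, 6→3, 34→1, 11→3, 0→4, 20→3, 1→4, 29→2.
So the longest decreasing subsequence has length 4, e.g. 14, 9, 6, 0.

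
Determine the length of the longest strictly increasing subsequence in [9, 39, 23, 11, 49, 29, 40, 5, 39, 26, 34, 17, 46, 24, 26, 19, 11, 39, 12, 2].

Let dp[i] be the longest increasing subsequence ending at position i. Then dp = [1, 2, 2, 2, 3, 3, 4, 1, 4, 3, 4, 3, 5, 4, 5, 4, 2, 6, 3, 1].
The maximum is 6; one witness is 9, 11, 17, 24, 26, 39 at positions 1,4,12,14,15,18.

6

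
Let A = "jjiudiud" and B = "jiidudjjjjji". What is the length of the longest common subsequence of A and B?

A longest common subsequence is jiudi (length 5); the LCS DP confirms no longer common subsequence exists.

5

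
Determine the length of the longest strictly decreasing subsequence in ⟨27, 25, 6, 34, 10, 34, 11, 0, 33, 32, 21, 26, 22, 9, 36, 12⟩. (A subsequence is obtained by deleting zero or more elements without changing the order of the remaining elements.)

6

Let dp[i] be the longest decreasing subsequence ending at position i. Then dp = [1, 2, 3, 1, 3, 1, 3, 4, 2, 3, 4, 4, 5, 6, 1, 6].
The maximum is 6; one witness is 34, 33, 32, 26, 22, 9 at positions 4,9,10,12,13,14.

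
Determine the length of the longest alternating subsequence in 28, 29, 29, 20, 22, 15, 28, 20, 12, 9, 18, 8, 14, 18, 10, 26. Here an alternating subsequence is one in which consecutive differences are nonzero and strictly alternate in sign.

Track the best alternating length ending on an up-step vs a down-step at each position: up/down = 1/1, 2/1, 2/1, 1/3, 4/3, 1/5, 6/3, 6/7, 1/7, 1/7, 8/7, 1/9, 10/9, 10/7, 10/11, 12/7.
The maximum over both is 12; one such subsequence is 28, 29, 20, 22, 15, 28, 12, 18, 8, 14, 10, 26.

12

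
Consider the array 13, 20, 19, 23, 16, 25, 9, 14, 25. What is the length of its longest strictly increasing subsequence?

4

Let dp[i] be the longest increasing subsequence ending at position i. Then dp = [1, 2, 2, 3, 2, 4, 1, 2, 4].
The maximum is 4; one witness is 13, 20, 23, 25 at positions 1,2,4,6.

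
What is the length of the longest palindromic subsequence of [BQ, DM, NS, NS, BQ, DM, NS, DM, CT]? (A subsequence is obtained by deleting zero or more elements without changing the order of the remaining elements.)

5

Using dp[i][j] = 2 + dp[i+1][j−1] if the ends match, else max(dp[i+1][j], dp[i][j−1]):
dp[1][9] = 5. A witness is DM NS DM NS DM at positions 2,3,6,7,8.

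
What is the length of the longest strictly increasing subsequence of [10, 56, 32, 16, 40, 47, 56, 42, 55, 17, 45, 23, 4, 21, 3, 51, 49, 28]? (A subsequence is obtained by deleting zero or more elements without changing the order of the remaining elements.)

Let dp[i] be the longest increasing subsequence ending at position i. Then dp = [1, 2, 2, 2, 3, 4, 5, 4, 5, 3, 5, 4, 1, 4, 1, 6, 6, 5].
The maximum is 6; one witness is 10, 32, 40, 42, 45, 51 at positions 1,3,5,8,11,16.

6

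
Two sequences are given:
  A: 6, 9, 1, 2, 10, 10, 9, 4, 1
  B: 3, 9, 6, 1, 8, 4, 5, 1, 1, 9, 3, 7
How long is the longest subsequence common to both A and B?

4

A longest common subsequence is 6, 1, 4, 1 (length 4); the LCS DP confirms no longer common subsequence exists.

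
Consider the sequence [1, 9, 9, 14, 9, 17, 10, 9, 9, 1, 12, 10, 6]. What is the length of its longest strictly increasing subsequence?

4

One longest increasing subsequence is 1, 9, 14, 17 (positions 1,2,4,6), of length 4; no longer one exists.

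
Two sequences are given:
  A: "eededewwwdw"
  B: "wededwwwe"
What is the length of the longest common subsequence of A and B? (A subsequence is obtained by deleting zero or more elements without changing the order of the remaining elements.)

Backtracking the LCS table gives one alignment: e (A2,B2) → d (A3,B3) → e (A4,B4) → d (A5,B5) → w (A7,B6) → w (A8,B7) → w (A9,B8).
So the longest common subsequence has length 7.

7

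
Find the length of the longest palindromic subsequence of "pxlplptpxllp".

9

Using dp[i][j] = 2 + dp[i+1][j−1] if the ends match, else max(dp[i+1][j], dp[i][j−1]):
dp[1][12] = 9. A witness is pllptpllp at positions 1,3,5,6,7,8,10,11,12.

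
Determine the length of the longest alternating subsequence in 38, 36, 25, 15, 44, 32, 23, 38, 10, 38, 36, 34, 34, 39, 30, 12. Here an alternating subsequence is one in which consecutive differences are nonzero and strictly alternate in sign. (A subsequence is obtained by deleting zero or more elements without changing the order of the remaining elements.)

10

Track the best alternating length ending on an up-step vs a down-step at each position: up/down = 1/1, 1/2, 1/2, 1/2, 3/1, 3/4, 3/4, 5/4, 1/6, 7/4, 7/8, 7/8, 7/8, 9/4, 7/10, 7/10.
The maximum over both is 10; one such subsequence is 38, 36, 44, 32, 38, 10, 38, 36, 39, 30.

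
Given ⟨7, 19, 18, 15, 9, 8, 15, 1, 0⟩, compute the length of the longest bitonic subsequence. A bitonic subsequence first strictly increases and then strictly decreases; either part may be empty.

Let inc[i] be the LIS ending at i and dec[i] the longest strictly decreasing subsequence starting at i. inc = [1, 2, 2, 2, 2, 2, 3, 1, 1], dec = [3, 7, 6, 5, 4, 3, 3, 2, 1].
max_i inc[i]+dec[i]−1 = 8, with one witness 7, 19, 18, 15, 9, 8, 1, 0.

8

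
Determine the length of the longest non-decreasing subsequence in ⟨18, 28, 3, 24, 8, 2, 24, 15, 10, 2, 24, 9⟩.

Let dp[i] be the longest non-decreasing subsequence ending at position i. Then dp = [1, 2, 1, 2, 2, 1, 3, 3, 3, 2, 4, 3].
The maximum is 4; one witness is 18, 24, 24, 24 at positions 1,4,7,11.

4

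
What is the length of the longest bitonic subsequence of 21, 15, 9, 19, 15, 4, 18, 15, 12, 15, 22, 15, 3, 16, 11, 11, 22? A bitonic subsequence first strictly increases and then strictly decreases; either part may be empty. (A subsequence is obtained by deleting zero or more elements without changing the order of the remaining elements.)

6

Let inc[i] be the LIS ending at i and dec[i] the longest strictly decreasing subsequence starting at i. inc = [1, 1, 1, 2, 2, 1, 3, 2, 2, 3, 4, 3, 1, 4, 2, 2, 5], dec = [6, 4, 3, 5, 3, 2, 4, 3, 2, 2, 3, 2, 1, 2, 1, 1, 1].
max_i inc[i]+dec[i]−1 = 6, with one witness 21, 19, 18, 15, 12, 11.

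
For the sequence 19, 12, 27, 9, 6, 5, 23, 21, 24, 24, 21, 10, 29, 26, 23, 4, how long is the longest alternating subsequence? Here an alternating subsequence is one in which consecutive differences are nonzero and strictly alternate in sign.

10

A longest alternating subsequence is 19, 12, 27, 9, 23, 21, 24, 21, 29, 26 (positions 1,2,3,4,7,8,9,11,13,14); its 9 consecutive differences strictly alternate in sign, and length 10 is optimal.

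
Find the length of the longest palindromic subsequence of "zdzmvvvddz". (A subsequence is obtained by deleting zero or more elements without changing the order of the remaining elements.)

7

One longest palindromic subsequence is zdvvvdz (positions 1,2,5,6,7,9,10); it reads the same forward and backward, and the interval DP gives dp[1][10] = 7.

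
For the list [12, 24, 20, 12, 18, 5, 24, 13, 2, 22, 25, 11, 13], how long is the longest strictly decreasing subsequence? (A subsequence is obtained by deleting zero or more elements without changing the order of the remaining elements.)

Let dp[i] be the longest decreasing subsequence ending at position i. Then dp = [1, 1, 2, 3, 3, 4, 1, 4, 5, 2, 1, 5, 4].
The maximum is 5; one witness is 24, 20, 12, 5, 2 at positions 2,3,4,6,9.

5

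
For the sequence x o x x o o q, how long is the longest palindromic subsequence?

Using dp[i][j] = 2 + dp[i+1][j−1] if the ends match, else max(dp[i+1][j], dp[i][j−1]):
dp[1][7] = 4. A witness is oxxo at positions 2,3,4,6.

4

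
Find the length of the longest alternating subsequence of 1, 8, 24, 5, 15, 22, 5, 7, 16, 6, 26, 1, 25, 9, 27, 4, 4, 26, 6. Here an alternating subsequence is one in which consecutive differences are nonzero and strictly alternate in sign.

A longest alternating subsequence is 1, 8, 5, 15, 5, 7, 6, 26, 1, 25, 9, 27, 4, 26, 6 (positions 1,2,4,5,7,8,10,11,12,13,14,15,16,18,19); its 14 consecutive differences strictly alternate in sign, and length 15 is optimal.

15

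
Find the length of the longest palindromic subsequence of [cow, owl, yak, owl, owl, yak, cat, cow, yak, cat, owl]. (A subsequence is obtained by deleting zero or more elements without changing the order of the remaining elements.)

6

One longest palindromic subsequence is owl yak owl owl yak owl (positions 2,3,4,5,9,11); it reads the same forward and backward, and the interval DP gives dp[1][11] = 6.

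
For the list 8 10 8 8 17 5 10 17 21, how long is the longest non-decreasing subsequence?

6

Let dp[i] be the longest non-decreasing subsequence ending at position i. Then dp = [1, 2, 2, 3, 4, 1, 4, 5, 6].
The maximum is 6; one witness is 8, 8, 8, 17, 17, 21 at positions 1,3,4,5,8,9.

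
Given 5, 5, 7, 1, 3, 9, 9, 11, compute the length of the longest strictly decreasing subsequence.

Let dp[i] be the longest decreasing subsequence ending at position i. Then dp = [1, 1, 1, 2, 2, 1, 1, 1].
The maximum is 2; one witness is 5, 1 at positions 1,4.

2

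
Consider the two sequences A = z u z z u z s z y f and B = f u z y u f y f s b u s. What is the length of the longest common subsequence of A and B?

5

Backtracking the LCS table gives one alignment: u (A2,B2) → z (A3,B3) → u (A5,B5) → y (A9,B7) → f (A10,B8).
So the longest common subsequence has length 5.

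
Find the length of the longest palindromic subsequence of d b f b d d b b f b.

One longest palindromic subsequence is bfbddbfb (positions 2,3,4,5,6,8,9,10); it reads the same forward and backward, and the interval DP gives dp[1][10] = 8.

8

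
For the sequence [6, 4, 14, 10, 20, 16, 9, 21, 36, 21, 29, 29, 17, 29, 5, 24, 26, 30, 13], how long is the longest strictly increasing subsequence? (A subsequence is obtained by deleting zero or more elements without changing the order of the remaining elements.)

7

Let dp[i] be the longest increasing subsequence ending at position i. Then dp = [1, 1, 2, 2, 3, 3, 2, 4, 5, 4, 5, 5, 4, 5, 2, 5, 6, 7, 3].
The maximum is 7; one witness is 6, 14, 20, 21, 24, 26, 30 at positions 1,3,5,8,16,17,18.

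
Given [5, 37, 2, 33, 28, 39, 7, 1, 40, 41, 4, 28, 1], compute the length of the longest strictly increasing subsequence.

One longest increasing subsequence is 5, 37, 39, 40, 41 (positions 1,2,6,9,10), of length 5; no longer one exists.

5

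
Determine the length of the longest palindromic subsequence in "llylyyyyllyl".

One longest palindromic subsequence is lylyyyylyl (positions 1,3,4,5,6,7,8,10,11,12); it reads the same forward and backward, and the interval DP gives dp[1][12] = 10.

10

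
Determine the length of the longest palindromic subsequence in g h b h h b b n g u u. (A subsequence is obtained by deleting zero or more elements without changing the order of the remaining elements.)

One longest palindromic subsequence is gbhhbg (positions 1,3,4,5,7,9); it reads the same forward and backward, and the interval DP gives dp[1][11] = 6.

6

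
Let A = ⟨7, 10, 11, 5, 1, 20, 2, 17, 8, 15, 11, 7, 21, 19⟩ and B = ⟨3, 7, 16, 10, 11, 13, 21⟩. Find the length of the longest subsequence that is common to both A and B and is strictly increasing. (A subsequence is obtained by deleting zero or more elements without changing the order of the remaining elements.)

4

A longest common strictly increasing subsequence is 7, 10, 11, 21 (length 4); it appears in order in both A and B, and no longer such subsequence exists.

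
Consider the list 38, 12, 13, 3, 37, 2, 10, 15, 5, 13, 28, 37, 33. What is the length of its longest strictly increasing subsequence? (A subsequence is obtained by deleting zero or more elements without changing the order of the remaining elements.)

5

Let dp[i] be the longest increasing subsequence ending at position i. Then dp = [1, 1, 2, 1, 3, 1, 2, 3, 2, 3, 4, 5, 5].
The maximum is 5; one witness is 12, 13, 15, 28, 37 at positions 2,3,8,11,12.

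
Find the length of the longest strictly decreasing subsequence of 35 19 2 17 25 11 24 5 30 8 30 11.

One longest decreasing subsequence is 35, 19, 17, 11, 5 (positions 1,2,4,6,8), of length 5; no longer one exists.

5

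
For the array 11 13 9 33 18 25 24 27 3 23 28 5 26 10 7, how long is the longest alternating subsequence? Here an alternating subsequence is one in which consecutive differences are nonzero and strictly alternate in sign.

A longest alternating subsequence is 11, 13, 9, 33, 18, 25, 24, 27, 3, 23, 5, 26, 10 (positions 1,2,3,4,5,6,7,8,9,10,12,13,14); its 12 consecutive differences strictly alternate in sign, and length 13 is optimal.

13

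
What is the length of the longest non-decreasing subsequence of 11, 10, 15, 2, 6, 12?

Scanning left to right, the best length ending at each element is: 11→1, 10→1, 15→2, 2→1, 6→2, 12→3.
So the longest non-decreasing subsequence has length 3, e.g. 2, 6, 12.

3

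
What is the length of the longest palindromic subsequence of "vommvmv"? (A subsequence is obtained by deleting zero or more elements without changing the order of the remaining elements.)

5

Using dp[i][j] = 2 + dp[i+1][j−1] if the ends match, else max(dp[i+1][j], dp[i][j−1]):
dp[1][7] = 5. A witness is vmvmv at positions 1,3,5,6,7.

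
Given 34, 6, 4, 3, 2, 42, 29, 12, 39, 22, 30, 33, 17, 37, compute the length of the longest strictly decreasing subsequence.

Scanning left to right, the best length ending at each element is: 34→1, 6→2, 4→3, 3→4, 2→5, 42→1, 29→2, 12→3, 39→2, 22→3, 30→3, 33→3, 17→4, 37→3.
So the longest decreasing subsequence has length 5, e.g. 34, 6, 4, 3, 2.

5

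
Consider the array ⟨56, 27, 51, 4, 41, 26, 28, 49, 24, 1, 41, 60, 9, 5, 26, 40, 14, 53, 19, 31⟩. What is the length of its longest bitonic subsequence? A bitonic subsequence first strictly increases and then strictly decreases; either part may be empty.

One longest bitonic subsequence is 56, 51, 41, 28, 24, 9, 5 (positions 1,3,5,7,9,13,14): it rises to 56 then falls. Length 7 is optimal.

7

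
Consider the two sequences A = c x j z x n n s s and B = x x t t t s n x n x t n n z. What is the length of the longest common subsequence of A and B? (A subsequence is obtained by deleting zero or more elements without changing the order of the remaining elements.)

A longest common subsequence is xxnn (length 4); the LCS DP confirms no longer common subsequence exists.

4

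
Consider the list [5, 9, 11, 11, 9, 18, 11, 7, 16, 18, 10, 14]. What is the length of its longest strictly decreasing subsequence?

Scanning left to right, the best length ending at each element is: 5→1, 9→1, 11→1, 11→1, 9→2, 18→1, 11→2, 7→3, 16→2, 18→1, 10→3, 14→3.
So the longest decreasing subsequence has length 3, e.g. 11, 9, 7.

3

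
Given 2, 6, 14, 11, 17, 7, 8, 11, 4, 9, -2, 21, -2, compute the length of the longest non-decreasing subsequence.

Let dp[i] be the longest non-decreasing subsequence ending at position i. Then dp = [1, 2, 3, 3, 4, 3, 4, 5, 2, 5, 1, 6, 2].
The maximum is 6; one witness is 2, 6, 7, 8, 11, 21 at positions 1,2,6,7,8,12.

6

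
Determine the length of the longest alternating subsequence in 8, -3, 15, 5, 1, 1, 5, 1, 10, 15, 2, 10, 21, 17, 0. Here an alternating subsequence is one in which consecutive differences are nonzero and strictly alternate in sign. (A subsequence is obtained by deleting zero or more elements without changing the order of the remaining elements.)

10

Track the best alternating length ending on an up-step vs a down-step at each position: up/down = 1/1, 1/2, 3/1, 3/4, 3/4, 3/4, 5/4, 3/6, 7/4, 7/1, 7/8, 9/8, 9/1, 9/10, 3/10.
The maximum over both is 10; one such subsequence is 8, -3, 15, 1, 5, 1, 10, 2, 21, 17.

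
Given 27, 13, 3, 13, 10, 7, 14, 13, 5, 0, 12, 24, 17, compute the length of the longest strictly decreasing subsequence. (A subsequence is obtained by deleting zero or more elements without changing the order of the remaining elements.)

Let dp[i] be the longest decreasing subsequence ending at position i. Then dp = [1, 2, 3, 2, 3, 4, 2, 3, 5, 6, 4, 2, 3].
The maximum is 6; one witness is 27, 13, 10, 7, 5, 0 at positions 1,2,5,6,9,10.

6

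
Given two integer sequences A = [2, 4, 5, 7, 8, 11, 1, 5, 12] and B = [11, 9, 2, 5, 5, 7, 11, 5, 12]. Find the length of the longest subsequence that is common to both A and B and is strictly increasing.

5

For each value that appears in both, track the longest common increasing run ending there.
The best achievable length is 5; one witness is 2, 5, 7, 11, 12 (A-positions 1,3,4,6,9, B-positions 3,4,6,7,9).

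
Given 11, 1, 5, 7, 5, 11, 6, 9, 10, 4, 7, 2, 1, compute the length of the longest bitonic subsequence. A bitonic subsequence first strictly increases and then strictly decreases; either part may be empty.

8

Let inc[i] be the LIS ending at i and dec[i] the longest strictly decreasing subsequence starting at i. inc = [1, 1, 2, 3, 2, 4, 3, 4, 5, 2, 4, 2, 1], dec = [6, 1, 4, 5, 4, 5, 4, 4, 4, 3, 3, 2, 1].
max_i inc[i]+dec[i]−1 = 8, with one witness 1, 5, 7, 11, 10, 7, 2, 1.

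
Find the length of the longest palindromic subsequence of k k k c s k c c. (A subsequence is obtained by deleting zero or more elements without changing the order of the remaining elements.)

Using dp[i][j] = 2 + dp[i+1][j−1] if the ends match, else max(dp[i+1][j], dp[i][j−1]):
dp[1][8] = 4. A witness is kkkk at positions 1,2,3,6.

4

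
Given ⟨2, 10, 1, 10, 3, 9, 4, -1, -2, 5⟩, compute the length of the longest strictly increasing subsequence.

Scanning left to right, the best length ending at each element is: 2→1, 10→2, 1→1, 10→2, 3→2, 9→3, 4→3, -1→1, -2→1, 5→4.
So the longest increasing subsequence has length 4, e.g. 2, 3, 4, 5.

4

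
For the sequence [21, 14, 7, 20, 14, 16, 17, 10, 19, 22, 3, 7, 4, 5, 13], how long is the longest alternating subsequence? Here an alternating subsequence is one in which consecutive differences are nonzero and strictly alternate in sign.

11

A longest alternating subsequence is 21, 14, 20, 14, 16, 10, 19, 3, 7, 4, 5 (positions 1,2,4,5,6,8,9,11,12,13,14); its 10 consecutive differences strictly alternate in sign, and length 11 is optimal.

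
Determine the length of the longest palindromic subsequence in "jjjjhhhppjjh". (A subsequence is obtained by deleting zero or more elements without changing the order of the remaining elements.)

One longest palindromic subsequence is jjhhhjj (positions 3,4,5,6,7,10,11); it reads the same forward and backward, and the interval DP gives dp[1][12] = 7.

7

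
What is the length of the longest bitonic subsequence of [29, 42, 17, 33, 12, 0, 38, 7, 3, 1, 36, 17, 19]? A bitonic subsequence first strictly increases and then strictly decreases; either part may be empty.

7

One longest bitonic subsequence is 29, 42, 33, 12, 7, 3, 1 (positions 1,2,4,5,8,9,10): it rises to 42 then falls. Length 7 is optimal.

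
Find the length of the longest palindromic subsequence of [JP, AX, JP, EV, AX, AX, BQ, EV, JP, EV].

6

Using dp[i][j] = 2 + dp[i+1][j−1] if the ends match, else max(dp[i+1][j], dp[i][j−1]):
dp[1][10] = 6. A witness is JP EV AX AX EV JP at positions 3,4,5,6,8,9.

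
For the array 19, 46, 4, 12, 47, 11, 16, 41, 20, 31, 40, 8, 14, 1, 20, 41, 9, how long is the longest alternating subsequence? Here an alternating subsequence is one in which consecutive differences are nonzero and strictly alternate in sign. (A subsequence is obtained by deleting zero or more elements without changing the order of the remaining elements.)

13

A longest alternating subsequence is 19, 46, 4, 12, 11, 41, 20, 31, 8, 14, 1, 20, 9 (positions 1,2,3,4,6,8,9,10,12,13,14,15,17); its 12 consecutive differences strictly alternate in sign, and length 13 is optimal.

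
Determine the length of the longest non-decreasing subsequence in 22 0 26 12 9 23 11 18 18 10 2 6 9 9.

5

Scanning left to right, the best length ending at each element is: 22→1, 0→1, 26→2, 12→2, 9→2, 23→3, 11→3, 18→4, 18→5, 10→3, 2→2, 6→3, 9→4, 9→5.
So the longest non-decreasing subsequence has length 5, e.g. 0, 9, 11, 18, 18.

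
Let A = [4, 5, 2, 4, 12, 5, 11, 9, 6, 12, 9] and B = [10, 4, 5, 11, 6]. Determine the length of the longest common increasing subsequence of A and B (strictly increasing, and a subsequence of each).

For each value that appears in both, track the longest common increasing run ending there.
The best achievable length is 3; one witness is 4, 5, 11 (A-positions 1,2,7, B-positions 2,3,4).

3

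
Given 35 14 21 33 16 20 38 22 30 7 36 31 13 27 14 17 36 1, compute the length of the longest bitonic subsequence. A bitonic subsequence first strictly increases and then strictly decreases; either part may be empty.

One longest bitonic subsequence is 14, 16, 20, 22, 30, 36, 31, 27, 17, 1 (positions 2,5,6,8,9,11,12,14,16,18): it rises to 36 then falls. Length 10 is optimal.

10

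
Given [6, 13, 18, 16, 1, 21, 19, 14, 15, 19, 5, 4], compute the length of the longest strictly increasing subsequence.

Scanning left to right, the best length ending at each element is: 6→1, 13→2, 18→3, 16→3, 1→1, 21→4, 19→4, 14→3, 15→4, 19→5, 5→2, 4→2.
So the longest increasing subsequence has length 5, e.g. 6, 13, 14, 15, 19.

5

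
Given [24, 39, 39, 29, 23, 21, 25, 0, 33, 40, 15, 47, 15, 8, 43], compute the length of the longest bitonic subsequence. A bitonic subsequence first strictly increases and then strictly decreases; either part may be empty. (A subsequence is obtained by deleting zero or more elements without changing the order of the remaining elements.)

7

One longest bitonic subsequence is 24, 39, 29, 23, 21, 15, 8 (positions 1,2,4,5,6,13,14): it rises to 39 then falls. Length 7 is optimal.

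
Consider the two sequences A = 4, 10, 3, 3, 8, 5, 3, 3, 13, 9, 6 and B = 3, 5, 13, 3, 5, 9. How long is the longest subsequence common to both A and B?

4

A longest common subsequence is 3, 3, 5, 9 (length 4); the LCS DP confirms no longer common subsequence exists.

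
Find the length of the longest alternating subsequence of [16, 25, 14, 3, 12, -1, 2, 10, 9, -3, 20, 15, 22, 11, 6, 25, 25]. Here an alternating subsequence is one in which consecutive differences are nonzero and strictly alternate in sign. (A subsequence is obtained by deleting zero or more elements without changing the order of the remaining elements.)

12

A longest alternating subsequence is 16, 25, 3, 12, -1, 10, 9, 20, 15, 22, 11, 25 (positions 1,2,4,5,6,8,9,11,12,13,14,16); its 11 consecutive differences strictly alternate in sign, and length 12 is optimal.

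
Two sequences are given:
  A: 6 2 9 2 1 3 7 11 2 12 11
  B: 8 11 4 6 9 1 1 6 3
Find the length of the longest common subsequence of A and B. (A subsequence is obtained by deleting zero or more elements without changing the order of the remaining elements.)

A longest common subsequence is 6, 9, 1, 3 (length 4); the LCS DP confirms no longer common subsequence exists.

4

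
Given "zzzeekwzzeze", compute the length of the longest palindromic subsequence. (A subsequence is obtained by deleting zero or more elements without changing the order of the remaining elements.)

8

One longest palindromic subsequence is zzzeezzz (positions 1,2,3,4,5,8,9,11); it reads the same forward and backward, and the interval DP gives dp[1][12] = 8.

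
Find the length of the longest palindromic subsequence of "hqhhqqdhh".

Using dp[i][j] = 2 + dp[i+1][j−1] if the ends match, else max(dp[i+1][j], dp[i][j−1]):
dp[1][9] = 6. A witness is hhqqhh at positions 1,3,5,6,8,9.

6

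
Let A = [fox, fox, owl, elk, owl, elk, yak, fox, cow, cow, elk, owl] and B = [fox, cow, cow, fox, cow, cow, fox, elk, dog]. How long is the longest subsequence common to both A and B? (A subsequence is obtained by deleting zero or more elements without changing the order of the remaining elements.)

A longest common subsequence is fox, fox, cow, cow, elk (length 5); the LCS DP confirms no longer common subsequence exists.

5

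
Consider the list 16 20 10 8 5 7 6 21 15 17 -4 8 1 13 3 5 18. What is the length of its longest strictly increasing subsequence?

5

One longest increasing subsequence is 5, 7, 15, 17, 18 (positions 5,6,9,10,17), of length 5; no longer one exists.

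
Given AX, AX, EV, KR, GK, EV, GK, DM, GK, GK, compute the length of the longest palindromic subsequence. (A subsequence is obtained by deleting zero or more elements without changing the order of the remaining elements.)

Using dp[i][j] = 2 + dp[i+1][j−1] if the ends match, else max(dp[i+1][j], dp[i][j−1]):
dp[1][10] = 5. A witness is GK GK DM GK GK at positions 5,7,8,9,10.

5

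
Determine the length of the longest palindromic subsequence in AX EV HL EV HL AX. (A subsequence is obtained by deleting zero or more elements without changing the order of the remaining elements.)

5

Using dp[i][j] = 2 + dp[i+1][j−1] if the ends match, else max(dp[i+1][j], dp[i][j−1]):
dp[1][6] = 5. A witness is AX HL EV HL AX at positions 1,3,4,5,6.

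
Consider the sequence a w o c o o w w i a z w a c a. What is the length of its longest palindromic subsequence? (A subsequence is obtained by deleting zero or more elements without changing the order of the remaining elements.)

7

One longest palindromic subsequence is acawaca (positions 1,4,10,12,13,14,15); it reads the same forward and backward, and the interval DP gives dp[1][15] = 7.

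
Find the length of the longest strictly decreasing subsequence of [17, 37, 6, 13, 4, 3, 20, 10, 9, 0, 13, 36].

One longest decreasing subsequence is 17, 6, 4, 3, 0 (positions 1,3,5,6,10), of length 5; no longer one exists.

5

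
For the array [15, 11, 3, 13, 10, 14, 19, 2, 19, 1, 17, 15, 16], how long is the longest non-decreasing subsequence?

Let dp[i] be the longest non-decreasing subsequence ending at position i. Then dp = [1, 1, 1, 2, 2, 3, 4, 1, 5, 1, 4, 4, 5].
The maximum is 5; one witness is 11, 13, 14, 19, 19 at positions 2,4,6,7,9.

5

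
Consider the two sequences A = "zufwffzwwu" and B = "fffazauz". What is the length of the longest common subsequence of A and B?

A longest common subsequence is fffzu (length 5); the LCS DP confirms no longer common subsequence exists.

5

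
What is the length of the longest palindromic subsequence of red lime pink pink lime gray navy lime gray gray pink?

5

Using dp[i][j] = 2 + dp[i+1][j−1] if the ends match, else max(dp[i+1][j], dp[i][j−1]):
dp[1][11] = 5. A witness is pink gray gray gray pink at positions 3,6,9,10,11.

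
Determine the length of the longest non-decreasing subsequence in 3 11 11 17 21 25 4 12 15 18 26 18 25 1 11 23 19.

8

Let dp[i] be the longest non-decreasing subsequence ending at position i. Then dp = [1, 2, 3, 4, 5, 6, 2, 4, 5, 6, 7, 7, 8, 1, 4, 8, 8].
The maximum is 8; one witness is 3, 11, 11, 12, 15, 18, 18, 25 at positions 1,2,3,8,9,10,12,13.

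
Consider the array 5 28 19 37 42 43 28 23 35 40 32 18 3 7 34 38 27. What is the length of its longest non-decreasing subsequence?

6

One longest non-decreasing subsequence is 5, 28, 28, 32, 34, 38 (positions 1,2,7,11,15,16), of length 6; no longer one exists.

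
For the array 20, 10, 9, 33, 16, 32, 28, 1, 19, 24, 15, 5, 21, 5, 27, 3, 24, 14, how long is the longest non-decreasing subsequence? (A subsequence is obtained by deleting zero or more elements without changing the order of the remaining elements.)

Let dp[i] be the longest non-decreasing subsequence ending at position i. Then dp = [1, 1, 1, 2, 2, 3, 3, 1, 3, 4, 2, 2, 4, 3, 5, 2, 5, 4].
The maximum is 5; one witness is 10, 16, 19, 24, 27 at positions 2,5,9,10,15.

5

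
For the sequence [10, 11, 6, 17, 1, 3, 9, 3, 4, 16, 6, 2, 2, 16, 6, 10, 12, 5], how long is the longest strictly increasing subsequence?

Let dp[i] be the longest increasing subsequence ending at position i. Then dp = [1, 2, 1, 3, 1, 2, 3, 2, 3, 4, 4, 2, 2, 5, 4, 5, 6, 4].
The maximum is 6; one witness is 1, 3, 4, 6, 10, 12 at positions 5,6,9,11,16,17.

6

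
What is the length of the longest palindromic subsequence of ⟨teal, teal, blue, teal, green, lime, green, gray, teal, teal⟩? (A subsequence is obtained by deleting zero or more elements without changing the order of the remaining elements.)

One longest palindromic subsequence is teal teal green lime green teal teal (positions 1,2,5,6,7,9,10); it reads the same forward and backward, and the interval DP gives dp[1][10] = 7.

7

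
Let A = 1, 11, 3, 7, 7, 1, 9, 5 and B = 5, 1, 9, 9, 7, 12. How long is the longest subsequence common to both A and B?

Backtracking the LCS table gives one alignment: 1 (A1,B2) → 7 (A4,B5).
So the longest common subsequence has length 2.

2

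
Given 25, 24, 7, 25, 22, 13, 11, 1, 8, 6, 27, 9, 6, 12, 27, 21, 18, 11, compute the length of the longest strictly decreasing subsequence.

One longest decreasing subsequence is 25, 24, 22, 13, 11, 8, 6 (positions 1,2,5,6,7,9,10), of length 7; no longer one exists.

7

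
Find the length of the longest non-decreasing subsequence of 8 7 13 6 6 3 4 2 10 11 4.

4

One longest non-decreasing subsequence is 6, 6, 10, 11 (positions 4,5,9,10), of length 4; no longer one exists.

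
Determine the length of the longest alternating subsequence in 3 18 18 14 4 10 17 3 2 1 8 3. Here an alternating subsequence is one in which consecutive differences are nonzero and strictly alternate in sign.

7

Track the best alternating length ending on an up-step vs a down-step at each position: up/down = 1/1, 2/1, 2/1, 2/3, 2/3, 4/3, 4/3, 1/5, 1/5, 1/5, 6/5, 6/7.
The maximum over both is 7; one such subsequence is 3, 18, 4, 10, 3, 8, 3.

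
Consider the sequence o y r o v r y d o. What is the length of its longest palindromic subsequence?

One longest palindromic subsequence is oyrvryo (positions 1,2,3,5,6,7,9); it reads the same forward and backward, and the interval DP gives dp[1][9] = 7.

7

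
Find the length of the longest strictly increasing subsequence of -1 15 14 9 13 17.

4

One longest increasing subsequence is -1, 9, 13, 17 (positions 1,4,5,6), of length 4; no longer one exists.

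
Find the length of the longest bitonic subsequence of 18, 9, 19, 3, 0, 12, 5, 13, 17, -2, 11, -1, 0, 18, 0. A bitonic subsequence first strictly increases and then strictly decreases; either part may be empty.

6

Let inc[i] be the LIS ending at i and dec[i] the longest strictly decreasing subsequence starting at i. inc = [1, 1, 2, 1, 1, 2, 2, 3, 4, 1, 3, 2, 3, 5, 3], dec = [5, 4, 4, 3, 2, 3, 2, 3, 3, 1, 2, 1, 1, 2, 1].
max_i inc[i]+dec[i]−1 = 6, with one witness 9, 12, 13, 17, 11, 0.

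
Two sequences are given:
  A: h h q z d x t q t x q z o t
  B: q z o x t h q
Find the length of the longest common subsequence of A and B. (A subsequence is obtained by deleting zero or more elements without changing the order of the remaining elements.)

A longest common subsequence is qzxtq (length 5); the LCS DP confirms no longer common subsequence exists.

5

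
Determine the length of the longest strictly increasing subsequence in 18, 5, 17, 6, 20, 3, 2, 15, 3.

One longest increasing subsequence is 5, 17, 20 (positions 2,3,5), of length 3; no longer one exists.

3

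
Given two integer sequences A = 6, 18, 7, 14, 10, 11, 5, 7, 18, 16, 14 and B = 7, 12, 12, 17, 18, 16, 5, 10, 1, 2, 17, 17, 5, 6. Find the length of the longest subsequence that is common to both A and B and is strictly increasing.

A longest common strictly increasing subsequence is 7, 18 (length 2); it appears in order in both A and B, and no longer such subsequence exists.

2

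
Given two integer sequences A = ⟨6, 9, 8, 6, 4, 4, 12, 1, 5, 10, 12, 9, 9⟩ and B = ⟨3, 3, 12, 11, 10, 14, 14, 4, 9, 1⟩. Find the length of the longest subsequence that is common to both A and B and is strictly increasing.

2

A longest common strictly increasing subsequence is 4, 9 (length 2); it appears in order in both A and B, and no longer such subsequence exists.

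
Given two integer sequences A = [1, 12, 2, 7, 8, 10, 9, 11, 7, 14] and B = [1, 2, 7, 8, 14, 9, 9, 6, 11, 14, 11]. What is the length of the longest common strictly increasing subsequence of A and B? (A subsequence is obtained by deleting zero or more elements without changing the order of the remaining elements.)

7

For each value that appears in both, track the longest common increasing run ending there.
The best achievable length is 7; one witness is 1, 2, 7, 8, 9, 11, 14 (A-positions 1,3,4,5,7,8,10, B-positions 1,2,3,4,6,9,10).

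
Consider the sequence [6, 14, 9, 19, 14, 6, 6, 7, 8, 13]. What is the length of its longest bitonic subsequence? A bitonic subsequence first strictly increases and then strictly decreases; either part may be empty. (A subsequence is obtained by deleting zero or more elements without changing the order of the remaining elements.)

Let inc[i] be the LIS ending at i and dec[i] the longest strictly decreasing subsequence starting at i. inc = [1, 2, 2, 3, 3, 1, 1, 2, 3, 4], dec = [1, 3, 2, 3, 2, 1, 1, 1, 1, 1].
max_i inc[i]+dec[i]−1 = 5, with one witness 6, 14, 19, 14, 13.

5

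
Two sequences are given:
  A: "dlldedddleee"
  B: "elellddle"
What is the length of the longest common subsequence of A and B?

6

A longest common subsequence is llddle (length 6); the LCS DP confirms no longer common subsequence exists.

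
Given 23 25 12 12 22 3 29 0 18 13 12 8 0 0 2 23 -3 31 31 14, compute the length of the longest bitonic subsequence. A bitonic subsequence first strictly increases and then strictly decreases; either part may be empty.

Let inc[i] be the LIS ending at i and dec[i] the longest strictly decreasing subsequence starting at i. inc = [1, 2, 1, 1, 2, 1, 3, 1, 2, 2, 2, 2, 1, 1, 2, 3, 1, 4, 4, 3], dec = [8, 8, 4, 4, 7, 3, 7, 2, 6, 5, 4, 3, 2, 2, 2, 2, 1, 2, 2, 1].
max_i inc[i]+dec[i]−1 = 9, with one witness 23, 25, 22, 18, 13, 12, 8, 2, -3.

9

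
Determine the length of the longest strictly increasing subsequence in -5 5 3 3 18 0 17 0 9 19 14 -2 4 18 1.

5

Let dp[i] be the longest increasing subsequence ending at position i. Then dp = [1, 2, 2, 2, 3, 2, 3, 2, 3, 4, 4, 2, 3, 5, 3].
The maximum is 5; one witness is -5, 5, 9, 14, 18 at positions 1,2,9,11,14.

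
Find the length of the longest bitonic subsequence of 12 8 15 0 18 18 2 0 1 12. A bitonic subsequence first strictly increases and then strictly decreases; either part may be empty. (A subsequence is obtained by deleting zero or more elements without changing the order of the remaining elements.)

5

Let inc[i] be the LIS ending at i and dec[i] the longest strictly decreasing subsequence starting at i. inc = [1, 1, 2, 1, 3, 3, 2, 1, 2, 3], dec = [4, 3, 3, 1, 3, 3, 2, 1, 1, 1].
max_i inc[i]+dec[i]−1 = 5, with one witness 12, 15, 18, 2, 1.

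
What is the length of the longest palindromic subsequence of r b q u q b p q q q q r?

One longest palindromic subsequence is rqqqqqqr (positions 1,3,5,8,9,10,11,12); it reads the same forward and backward, and the interval DP gives dp[1][12] = 8.

8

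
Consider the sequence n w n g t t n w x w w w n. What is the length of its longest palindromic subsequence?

8

One longest palindromic subsequence is nwnttnwn (positions 1,2,3,5,6,7,12,13); it reads the same forward and backward, and the interval DP gives dp[1][13] = 8.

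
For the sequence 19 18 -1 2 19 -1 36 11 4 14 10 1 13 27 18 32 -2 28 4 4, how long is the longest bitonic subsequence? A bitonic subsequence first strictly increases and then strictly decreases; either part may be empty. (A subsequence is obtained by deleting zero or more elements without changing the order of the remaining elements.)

Let inc[i] be the LIS ending at i and dec[i] the longest strictly decreasing subsequence starting at i. inc = [1, 1, 1, 2, 3, 1, 4, 3, 3, 4, 4, 2, 5, 6, 6, 7, 1, 7, 3, 3], dec = [6, 5, 2, 3, 5, 2, 5, 4, 3, 4, 3, 2, 2, 3, 2, 3, 1, 2, 1, 1].
max_i inc[i]+dec[i]−1 = 9, with one witness -1, 2, 4, 10, 13, 27, 32, 28, 4.

9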